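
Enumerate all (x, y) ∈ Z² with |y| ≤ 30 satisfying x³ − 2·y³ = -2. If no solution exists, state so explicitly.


The equation is x³ - 2y³ = -2. For fixed y, x³ = 2·y³ − 2, so a solution requires the RHS to be a perfect cube.
Strategy: iterate y from -30 to 30, compute RHS = 2·y³ − 2, and check whether it is a (positive or negative) perfect cube.
Check small values of y:
  y = 0: RHS = -2 is not a perfect cube.
  y = 1: RHS = 0 = (0)³ ⇒ x = 0 works.
  y = -1: RHS = -4 is not a perfect cube.
  y = 2: RHS = 14 is not a perfect cube.
  y = -2: RHS = -18 is not a perfect cube.
  y = 3: RHS = 52 is not a perfect cube.
  y = -3: RHS = -56 is not a perfect cube.
Continuing the search up to |y| = 30 finds no further solutions beyond those listed.
Collected solutions: (0, 1).

Solutions (with |y| ≤ 30): (0, 1).


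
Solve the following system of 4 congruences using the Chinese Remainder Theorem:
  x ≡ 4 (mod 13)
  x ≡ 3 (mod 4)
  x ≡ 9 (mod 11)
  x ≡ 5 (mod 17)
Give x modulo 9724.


Product of moduli M = 13 · 4 · 11 · 17 = 9724.
Merge one congruence at a time:
  Start: x ≡ 4 (mod 13).
  Combine with x ≡ 3 (mod 4); new modulus lcm = 52.
    Write x = 4 + 13·t and substitute into x ≡ 3 (mod 4): 13·t ≡ 3 − 4 = -1 (mod 4).
    Reduce coefficients mod 4: 1·t ≡ 3 (mod 4).
    So t ≡ 3 (mod 4).
    Then x = 4 + 13·3 = 43, valid modulo lcm(13, 4) = 52: x ≡ 43 (mod 52).
  Combine with x ≡ 9 (mod 11); new modulus lcm = 572.
    Write x = 43 + 52·t and substitute into x ≡ 9 (mod 11): 52·t ≡ 9 − 43 = -34 (mod 11).
    Reduce coefficients mod 11: 8·t ≡ 10 (mod 11).
    The inverse of 8 mod 11 is 7 (since 8·7 = 56 = 5·11 + 1), so t ≡ 7·10 = 70 ≡ 4 (mod 11).
    Then x = 43 + 52·4 = 251, valid modulo lcm(52, 11) = 572: x ≡ 251 (mod 572).
  Combine with x ≡ 5 (mod 17); new modulus lcm = 9724.
    Write x = 251 + 572·t and substitute into x ≡ 5 (mod 17): 572·t ≡ 5 − 251 = -246 (mod 17).
    Reduce coefficients mod 17: 11·t ≡ 9 (mod 17).
    The inverse of 11 mod 17 is 14 (since 11·14 = 154 = 9·17 + 1), so t ≡ 14·9 = 126 ≡ 7 (mod 17).
    Then x = 251 + 572·7 = 4255, valid modulo lcm(572, 17) = 9724: x ≡ 4255 (mod 9724).
Verify against each original: 4255 mod 13 = 4, 4255 mod 4 = 3, 4255 mod 11 = 9, 4255 mod 17 = 5.

x ≡ 4255 (mod 9724).


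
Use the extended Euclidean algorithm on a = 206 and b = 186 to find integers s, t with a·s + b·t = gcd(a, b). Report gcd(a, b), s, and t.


Euclidean algorithm on (206, 186) — divide until remainder is 0:
  206 = 1 · 186 + 20
  186 = 9 · 20 + 6
  20 = 3 · 6 + 2
  6 = 3 · 2 + 0
gcd(206, 186) = 2.
Track Bezout coefficients alongside the remainders: start with r₀ = 206 = a·1 + b·0 (s = 1, t = 0) and r₁ = 186 = a·0 + b·1 (s = 0, t = 1); each new remainder r_{k+1} = r_{k-1} − q_k·r_k inherits s_{k+1} = s_{k-1} − q_k·s_k, t_{k+1} = t_{k-1} − q_k·t_k, so r_k = a·s_k + b·t_k at every step:
  q = 1: r = 20, s = 1 − 1·0 = 1, t = 0 − 1·1 = -1  (check: 206·1 + 186·(-1) = 20)
  q = 9: r = 6, s = 0 − 9·1 = -9, t = 1 − 9·(-1) = 10  (check: 206·(-9) + 186·10 = 6)
  q = 3: r = 2, s = 1 − 3·(-9) = 28, t = -1 − 3·10 = -31  (check: 206·28 + 186·(-31) = 2)
The row with r = 2 (the gcd) gives the Bezout coefficients s = 28, t = -31.
Result: 206 · (28) + 186 · (-31) = 2.

gcd(206, 186) = 2; s = 28, t = -31 (check: 206·28 + 186·(-31) = 2).


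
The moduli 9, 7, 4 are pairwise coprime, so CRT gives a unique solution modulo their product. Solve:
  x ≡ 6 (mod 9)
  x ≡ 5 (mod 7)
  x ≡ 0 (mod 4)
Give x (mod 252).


Moduli 9, 7, 4 are pairwise coprime; by CRT there is a unique solution modulo M = 9 · 7 · 4 = 252.
Solve pairwise, accumulating the modulus:
  Start with x ≡ 6 (mod 9).
  Combine with x ≡ 5 (mod 7): since gcd(9, 7) = 1, we get a unique residue mod 63.
    Write x = 6 + 9·t and substitute into x ≡ 5 (mod 7): 9·t ≡ 5 − 6 = -1 (mod 7).
    Reduce coefficients mod 7: 2·t ≡ 6 (mod 7).
    The inverse of 2 mod 7 is 4 (since 2·4 = 8 = 1·7 + 1), so t ≡ 4·6 = 24 ≡ 3 (mod 7).
    Then x = 6 + 9·3 = 33, valid modulo lcm(9, 7) = 63: x ≡ 33 (mod 63).
  Combine with x ≡ 0 (mod 4): since gcd(63, 4) = 1, we get a unique residue mod 252.
    Write x = 33 + 63·t and substitute into x ≡ 0 (mod 4): 63·t ≡ 0 − 33 = -33 (mod 4).
    Reduce coefficients mod 4: 3·t ≡ 3 (mod 4).
    The inverse of 3 mod 4 is 3 (since 3·3 = 9 = 2·4 + 1), so t ≡ 3·3 = 9 ≡ 1 (mod 4).
    Then x = 33 + 63·1 = 96, valid modulo lcm(63, 4) = 252: x ≡ 96 (mod 252).
Verify: 96 mod 9 = 6 ✓, 96 mod 7 = 5 ✓, 96 mod 4 = 0 ✓.

x ≡ 96 (mod 252).


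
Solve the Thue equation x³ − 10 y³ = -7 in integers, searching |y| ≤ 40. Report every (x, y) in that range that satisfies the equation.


The equation is x³ - 10y³ = -7. For fixed y, x³ = 10·y³ − 7, so a solution requires the RHS to be a perfect cube.
Strategy: iterate y from -40 to 40, compute RHS = 10·y³ − 7, and check whether it is a (positive or negative) perfect cube.
Check small values of y:
  y = 0: RHS = -7 is not a perfect cube.
  y = 1: RHS = 3 is not a perfect cube.
  y = -1: RHS = -17 is not a perfect cube.
  y = 2: RHS = 73 is not a perfect cube.
  y = -2: RHS = -87 is not a perfect cube.
  y = 3: RHS = 263 is not a perfect cube.
  y = -3: RHS = -277 is not a perfect cube.
Continuing the search up to |y| = 40 finds no solutions either.
No (x, y) in the scanned range satisfies the equation.

No integer solutions with |y| ≤ 40.


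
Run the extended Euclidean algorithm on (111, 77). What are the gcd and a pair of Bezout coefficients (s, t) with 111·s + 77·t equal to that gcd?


Euclidean algorithm on (111, 77) — divide until remainder is 0:
  111 = 1 · 77 + 34
  77 = 2 · 34 + 9
  34 = 3 · 9 + 7
  9 = 1 · 7 + 2
  7 = 3 · 2 + 1
  2 = 2 · 1 + 0
gcd(111, 77) = 1.
Track Bezout coefficients alongside the remainders: start with r₀ = 111 = a·1 + b·0 (s = 1, t = 0) and r₁ = 77 = a·0 + b·1 (s = 0, t = 1); each new remainder r_{k+1} = r_{k-1} − q_k·r_k inherits s_{k+1} = s_{k-1} − q_k·s_k, t_{k+1} = t_{k-1} − q_k·t_k, so r_k = a·s_k + b·t_k at every step:
  q = 1: r = 34, s = 1 − 1·0 = 1, t = 0 − 1·1 = -1  (check: 111·1 + 77·(-1) = 34)
  q = 2: r = 9, s = 0 − 2·1 = -2, t = 1 − 2·(-1) = 3  (check: 111·(-2) + 77·3 = 9)
  q = 3: r = 7, s = 1 − 3·(-2) = 7, t = -1 − 3·3 = -10  (check: 111·7 + 77·(-10) = 7)
  q = 1: r = 2, s = -2 − 1·7 = -9, t = 3 − 1·(-10) = 13  (check: 111·(-9) + 77·13 = 2)
  q = 3: r = 1, s = 7 − 3·(-9) = 34, t = -10 − 3·13 = -49  (check: 111·34 + 77·(-49) = 1)
The row with r = 1 (the gcd) gives the Bezout coefficients s = 34, t = -49.
Result: 111 · (34) + 77 · (-49) = 1.

gcd(111, 77) = 1; s = 34, t = -49 (check: 111·34 + 77·(-49) = 1).


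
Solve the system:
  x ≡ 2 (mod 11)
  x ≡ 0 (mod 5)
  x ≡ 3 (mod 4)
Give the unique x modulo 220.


Moduli 11, 5, 4 are pairwise coprime; by CRT there is a unique solution modulo M = 11 · 5 · 4 = 220.
Solve pairwise, accumulating the modulus:
  Start with x ≡ 2 (mod 11).
  Combine with x ≡ 0 (mod 5): since gcd(11, 5) = 1, we get a unique residue mod 55.
    Write x = 2 + 11·t and substitute into x ≡ 0 (mod 5): 11·t ≡ 0 − 2 = -2 (mod 5).
    Reduce coefficients mod 5: 1·t ≡ 3 (mod 5).
    So t ≡ 3 (mod 5).
    Then x = 2 + 11·3 = 35, valid modulo lcm(11, 5) = 55: x ≡ 35 (mod 55).
  Combine with x ≡ 3 (mod 4): since gcd(55, 4) = 1, we get a unique residue mod 220.
    Write x = 35 + 55·t and substitute into x ≡ 3 (mod 4): 55·t ≡ 3 − 35 = -32 (mod 4).
    Reduce coefficients mod 4: 3·t ≡ 0 (mod 4).
    The inverse of 3 mod 4 is 3 (since 3·3 = 9 = 2·4 + 1), so t ≡ 3·0 = 0 ≡ 0 (mod 4).
    Then x = 35 + 55·0 = 35, valid modulo lcm(55, 4) = 220: x ≡ 35 (mod 220).
Verify: 35 mod 11 = 2 ✓, 35 mod 5 = 0 ✓, 35 mod 4 = 3 ✓.

x ≡ 35 (mod 220).


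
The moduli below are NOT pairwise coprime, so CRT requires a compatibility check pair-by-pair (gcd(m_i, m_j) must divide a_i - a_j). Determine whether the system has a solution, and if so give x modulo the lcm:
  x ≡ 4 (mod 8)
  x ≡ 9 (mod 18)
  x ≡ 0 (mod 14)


Moduli 8, 18, 14 are not pairwise coprime, so CRT works modulo lcm(m_i) when all pairwise compatibility conditions hold.
Pairwise compatibility: gcd(m_i, m_j) must divide a_i - a_j for every pair.
Merge one congruence at a time:
  Start: x ≡ 4 (mod 8).
  Combine with x ≡ 9 (mod 18): gcd(8, 18) = 2, and 9 - 4 = 5 is NOT divisible by 2.
    ⇒ system is inconsistent (no integer solution).

No solution (the system is inconsistent).


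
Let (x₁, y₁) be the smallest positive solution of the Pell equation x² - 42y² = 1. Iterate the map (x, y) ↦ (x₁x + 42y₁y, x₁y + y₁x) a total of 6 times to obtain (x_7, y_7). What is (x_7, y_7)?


Step 1: Find the fundamental solution (x₁, y₁) of x² - 42y² = 1.
  Expand √42 as a continued fraction. a₀ = ⌊√42⌋ = 6; iterate m_{k+1} = d_k·a_k − m_k, d_{k+1} = (42 − m_{k+1}²)/d_k, a_{k+1} = ⌊(a₀ + m_{k+1})/d_{k+1}⌋ (starting m₀ = 0, d₀ = 1), with convergents p_k = a_k·p_{k-1} + p_{k-2}, q_k = a_k·q_{k-1} + q_{k-2} (p₋₁ = 1, q₋₁ = 0):
  k = 0: a₀ = 6; p₀/q₀ = 6/1; p₀² − 42·q₀² = 36 − 42 = -6.
  k = 1: m = 6, d = 6, a = ⌊(6 + 6)/6⌋ = 2; p/q = (2·6 + 1)/(2·1 + 0) = 13/2; p² − 42·q² = 169 − 168 = 1.
  The first convergent with p² − 42·q² = 1 gives the fundamental solution (x₁, y₁) = (13, 2).
Step 2: Apply the recurrence (x_{n+1}, y_{n+1}) = (x₁x_n + 42y₁y_n, x₁y_n + y₁x_n) repeatedly.
  From (x_1, y_1) = (13, 2): x_2 = 13·13 + 42·2·2 = 337; y_2 = 13·2 + 2·13 = 52.
  From (x_2, y_2) = (337, 52): x_3 = 13·337 + 42·2·52 = 8749; y_3 = 13·52 + 2·337 = 1350.
  From (x_3, y_3) = (8749, 1350): x_4 = 13·8749 + 42·2·1350 = 227137; y_4 = 13·1350 + 2·8749 = 35048.
  From (x_4, y_4) = (227137, 35048): x_5 = 13·227137 + 42·2·35048 = 5896813; y_5 = 13·35048 + 2·227137 = 909898.
  From (x_5, y_5) = (5896813, 909898): x_6 = 13·5896813 + 42·2·909898 = 153090001; y_6 = 13·909898 + 2·5896813 = 23622300.
  From (x_6, y_6) = (153090001, 23622300): x_7 = 13·153090001 + 42·2·23622300 = 3974443213; y_7 = 13·23622300 + 2·153090001 = 613269902.
Step 3: Verify x_7² - 42·y_7² = 15796198853361763369 - 15796198853361763368 = 1 (should be 1). ✓

(x_1, y_1) = (13, 2); (x_7, y_7) = (3974443213, 613269902).


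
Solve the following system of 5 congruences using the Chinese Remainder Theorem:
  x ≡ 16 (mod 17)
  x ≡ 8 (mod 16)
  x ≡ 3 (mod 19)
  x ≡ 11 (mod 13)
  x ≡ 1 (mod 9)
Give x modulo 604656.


Product of moduli M = 17 · 16 · 19 · 13 · 9 = 604656.
Merge one congruence at a time:
  Start: x ≡ 16 (mod 17).
  Combine with x ≡ 8 (mod 16); new modulus lcm = 272.
    Write x = 16 + 17·t and substitute into x ≡ 8 (mod 16): 17·t ≡ 8 − 16 = -8 (mod 16).
    Reduce coefficients mod 16: 1·t ≡ 8 (mod 16).
    So t ≡ 8 (mod 16).
    Then x = 16 + 17·8 = 152, valid modulo lcm(17, 16) = 272: x ≡ 152 (mod 272).
  Combine with x ≡ 3 (mod 19); new modulus lcm = 5168.
    Write x = 152 + 272·t and substitute into x ≡ 3 (mod 19): 272·t ≡ 3 − 152 = -149 (mod 19).
    Reduce coefficients mod 19: 6·t ≡ 3 (mod 19).
    The inverse of 6 mod 19 is 16 (since 6·16 = 96 = 5·19 + 1), so t ≡ 16·3 = 48 ≡ 10 (mod 19).
    Then x = 152 + 272·10 = 2872, valid modulo lcm(272, 19) = 5168: x ≡ 2872 (mod 5168).
  Combine with x ≡ 11 (mod 13); new modulus lcm = 67184.
    Write x = 2872 + 5168·t and substitute into x ≡ 11 (mod 13): 5168·t ≡ 11 − 2872 = -2861 (mod 13).
    Reduce coefficients mod 13: 7·t ≡ 12 (mod 13).
    The inverse of 7 mod 13 is 2 (since 7·2 = 14 = 1·13 + 1), so t ≡ 2·12 = 24 ≡ 11 (mod 13).
    Then x = 2872 + 5168·11 = 59720, valid modulo lcm(5168, 13) = 67184: x ≡ 59720 (mod 67184).
  Combine with x ≡ 1 (mod 9); new modulus lcm = 604656.
    Write x = 59720 + 67184·t and substitute into x ≡ 1 (mod 9): 67184·t ≡ 1 − 59720 = -59719 (mod 9).
    Reduce coefficients mod 9: 8·t ≡ 5 (mod 9).
    The inverse of 8 mod 9 is 8 (since 8·8 = 64 = 7·9 + 1), so t ≡ 8·5 = 40 ≡ 4 (mod 9).
    Then x = 59720 + 67184·4 = 328456, valid modulo lcm(67184, 9) = 604656: x ≡ 328456 (mod 604656).
Verify against each original: 328456 mod 17 = 16, 328456 mod 16 = 8, 328456 mod 19 = 3, 328456 mod 13 = 11, 328456 mod 9 = 1.

x ≡ 328456 (mod 604656).


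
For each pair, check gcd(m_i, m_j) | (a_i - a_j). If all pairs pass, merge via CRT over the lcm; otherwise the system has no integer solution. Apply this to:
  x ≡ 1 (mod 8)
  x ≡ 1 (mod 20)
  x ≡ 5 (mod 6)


Moduli 8, 20, 6 are not pairwise coprime, so CRT works modulo lcm(m_i) when all pairwise compatibility conditions hold.
Pairwise compatibility: gcd(m_i, m_j) must divide a_i - a_j for every pair.
Merge one congruence at a time:
  Start: x ≡ 1 (mod 8).
  Combine with x ≡ 1 (mod 20): gcd(8, 20) = 4; 1 - 1 = 0, which IS divisible by 4, so compatible.
    Write x = 1 + 8·t and substitute into x ≡ 1 (mod 20): 8·t ≡ 1 − 1 = 0 (mod 20).
    Divide the congruence (and modulus) by g = 4: 2·t ≡ 0 (mod 5).
    The inverse of 2 mod 5 is 3 (since 2·3 = 6 = 1·5 + 1), so t ≡ 3·0 = 0 ≡ 0 (mod 5).
    Then x = 1 + 8·0 = 1, valid modulo lcm(8, 20) = 40: x ≡ 1 (mod 40).
  Combine with x ≡ 5 (mod 6): gcd(40, 6) = 2; 5 - 1 = 4, which IS divisible by 2, so compatible.
    Write x = 1 + 40·t and substitute into x ≡ 5 (mod 6): 40·t ≡ 5 − 1 = 4 (mod 6).
    Divide the congruence (and modulus) by g = 2: 20·t ≡ 2 (mod 3).
    Reduce coefficients mod 3: 2·t ≡ 2 (mod 3).
    The inverse of 2 mod 3 is 2 (since 2·2 = 4 = 1·3 + 1), so t ≡ 2·2 = 4 ≡ 1 (mod 3).
    Then x = 1 + 40·1 = 41, valid modulo lcm(40, 6) = 120: x ≡ 41 (mod 120).
Verify: 41 mod 8 = 1, 41 mod 20 = 1, 41 mod 6 = 5.

x ≡ 41 (mod 120).


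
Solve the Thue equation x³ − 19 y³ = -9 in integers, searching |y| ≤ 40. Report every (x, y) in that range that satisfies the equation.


The equation is x³ - 19y³ = -9. For fixed y, x³ = 19·y³ − 9, so a solution requires the RHS to be a perfect cube.
Strategy: iterate y from -40 to 40, compute RHS = 19·y³ − 9, and check whether it is a (positive or negative) perfect cube.
Check small values of y:
  y = 0: RHS = -9 is not a perfect cube.
  y = 1: RHS = 10 is not a perfect cube.
  y = -1: RHS = -28 is not a perfect cube.
  y = 2: RHS = 143 is not a perfect cube.
  y = -2: RHS = -161 is not a perfect cube.
  y = 3: RHS = 504 is not a perfect cube.
  y = -3: RHS = -522 is not a perfect cube.
Continuing the search up to |y| = 40 finds no solutions either.
No (x, y) in the scanned range satisfies the equation.

No integer solutions with |y| ≤ 40.


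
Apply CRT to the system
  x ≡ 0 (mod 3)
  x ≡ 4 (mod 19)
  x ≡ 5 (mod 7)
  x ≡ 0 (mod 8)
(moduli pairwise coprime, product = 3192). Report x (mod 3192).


Product of moduli M = 3 · 19 · 7 · 8 = 3192.
Merge one congruence at a time:
  Start: x ≡ 0 (mod 3).
  Combine with x ≡ 4 (mod 19); new modulus lcm = 57.
    Write x = 0 + 3·t and substitute into x ≡ 4 (mod 19): 3·t ≡ 4 − 0 = 4 (mod 19).
    The inverse of 3 mod 19 is 13 (since 3·13 = 39 = 2·19 + 1), so t ≡ 13·4 = 52 ≡ 14 (mod 19).
    Then x = 0 + 3·14 = 42, valid modulo lcm(3, 19) = 57: x ≡ 42 (mod 57).
  Combine with x ≡ 5 (mod 7); new modulus lcm = 399.
    Write x = 42 + 57·t and substitute into x ≡ 5 (mod 7): 57·t ≡ 5 − 42 = -37 (mod 7).
    Reduce coefficients mod 7: 1·t ≡ 5 (mod 7).
    So t ≡ 5 (mod 7).
    Then x = 42 + 57·5 = 327, valid modulo lcm(57, 7) = 399: x ≡ 327 (mod 399).
  Combine with x ≡ 0 (mod 8); new modulus lcm = 3192.
    Write x = 327 + 399·t and substitute into x ≡ 0 (mod 8): 399·t ≡ 0 − 327 = -327 (mod 8).
    Reduce coefficients mod 8: 7·t ≡ 1 (mod 8).
    The inverse of 7 mod 8 is 7 (since 7·7 = 49 = 6·8 + 1), so t ≡ 7·1 = 7 ≡ 7 (mod 8).
    Then x = 327 + 399·7 = 3120, valid modulo lcm(399, 8) = 3192: x ≡ 3120 (mod 3192).
Verify against each original: 3120 mod 3 = 0, 3120 mod 19 = 4, 3120 mod 7 = 5, 3120 mod 8 = 0.

x ≡ 3120 (mod 3192).


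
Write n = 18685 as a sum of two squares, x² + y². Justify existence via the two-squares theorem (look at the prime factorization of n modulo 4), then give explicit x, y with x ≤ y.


Step 1: Factor n = 18685 = 5 · 37 · 101.
Step 2: Check the mod-4 condition on each prime factor: 5 ≡ 1 (mod 4), exponent 1; 37 ≡ 1 (mod 4), exponent 1; 101 ≡ 1 (mod 4), exponent 1.
All primes ≡ 3 (mod 4) appear to even exponent (or don't appear), so by the two-squares theorem n IS expressible as a sum of two squares.
Step 3: Build a representation. Here n = 5 · 37 · 101 is a product of primes ≡ 1 (mod 4). Each prime p ≡ 1 (mod 4) is itself a sum of two squares; find a² by testing p − a² for a perfect square:
  5: 5 − 1² = 4 = 2² ⇒ 5 = 1² + 2².
  37: 37 − 1² = 36 = 6² ⇒ 37 = 1² + 6².
  101: 101 − 1² = 100 = 10² ⇒ 101 = 1² + 10².
  Combine using the Brahmagupta–Fibonacci identity (a² + b²)(c² + d²) = (ac − bd)² + (ad + bc)² = (ac + bd)² + (ad − bc)²:
  5 · 37 = 185: from (1² + 2²)(1² + 6²), take (1·1 − 2·6, 1·6 + 2·1) = (1 − 12, 6 + 2) = (-11, 8); dropping signs (only squares matter) gives (11, 8); check 11² + 8² = 121 + 64 = 185 ✓.
  185 · 101 = 18685: from (11² + 8²)(1² + 10²), take (11·1 − 8·10, 11·10 + 8·1) = (11 − 80, 110 + 8) = (-69, 118); dropping signs (only squares matter) gives (69, 118); check 69² + 118² = 4761 + 13924 = 18685 ✓.
Step 4: Order so x ≤ y and verify: 69² + 118² = 4761 + 13924 = 18685 = n. ✓

n = 18685 = 69² + 118² (one valid representation with x ≤ y).


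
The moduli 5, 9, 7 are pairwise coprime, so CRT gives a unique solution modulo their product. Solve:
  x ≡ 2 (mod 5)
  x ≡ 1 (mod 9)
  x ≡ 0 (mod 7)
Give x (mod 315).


Moduli 5, 9, 7 are pairwise coprime; by CRT there is a unique solution modulo M = 5 · 9 · 7 = 315.
Solve pairwise, accumulating the modulus:
  Start with x ≡ 2 (mod 5).
  Combine with x ≡ 1 (mod 9): since gcd(5, 9) = 1, we get a unique residue mod 45.
    Write x = 2 + 5·t and substitute into x ≡ 1 (mod 9): 5·t ≡ 1 − 2 = -1 (mod 9).
    Reduce coefficients mod 9: 5·t ≡ 8 (mod 9).
    The inverse of 5 mod 9 is 2 (since 5·2 = 10 = 1·9 + 1), so t ≡ 2·8 = 16 ≡ 7 (mod 9).
    Then x = 2 + 5·7 = 37, valid modulo lcm(5, 9) = 45: x ≡ 37 (mod 45).
  Combine with x ≡ 0 (mod 7): since gcd(45, 7) = 1, we get a unique residue mod 315.
    Write x = 37 + 45·t and substitute into x ≡ 0 (mod 7): 45·t ≡ 0 − 37 = -37 (mod 7).
    Reduce coefficients mod 7: 3·t ≡ 5 (mod 7).
    The inverse of 3 mod 7 is 5 (since 3·5 = 15 = 2·7 + 1), so t ≡ 5·5 = 25 ≡ 4 (mod 7).
    Then x = 37 + 45·4 = 217, valid modulo lcm(45, 7) = 315: x ≡ 217 (mod 315).
Verify: 217 mod 5 = 2 ✓, 217 mod 9 = 1 ✓, 217 mod 7 = 0 ✓.

x ≡ 217 (mod 315).


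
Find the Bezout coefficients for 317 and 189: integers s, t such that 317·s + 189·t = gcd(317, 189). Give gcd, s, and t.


Euclidean algorithm on (317, 189) — divide until remainder is 0:
  317 = 1 · 189 + 128
  189 = 1 · 128 + 61
  128 = 2 · 61 + 6
  61 = 10 · 6 + 1
  6 = 6 · 1 + 0
gcd(317, 189) = 1.
Track Bezout coefficients alongside the remainders: start with r₀ = 317 = a·1 + b·0 (s = 1, t = 0) and r₁ = 189 = a·0 + b·1 (s = 0, t = 1); each new remainder r_{k+1} = r_{k-1} − q_k·r_k inherits s_{k+1} = s_{k-1} − q_k·s_k, t_{k+1} = t_{k-1} − q_k·t_k, so r_k = a·s_k + b·t_k at every step:
  q = 1: r = 128, s = 1 − 1·0 = 1, t = 0 − 1·1 = -1  (check: 317·1 + 189·(-1) = 128)
  q = 1: r = 61, s = 0 − 1·1 = -1, t = 1 − 1·(-1) = 2  (check: 317·(-1) + 189·2 = 61)
  q = 2: r = 6, s = 1 − 2·(-1) = 3, t = -1 − 2·2 = -5  (check: 317·3 + 189·(-5) = 6)
  q = 10: r = 1, s = -1 − 10·3 = -31, t = 2 − 10·(-5) = 52  (check: 317·(-31) + 189·52 = 1)
The row with r = 1 (the gcd) gives the Bezout coefficients s = -31, t = 52.
Result: 317 · (-31) + 189 · (52) = 1.

gcd(317, 189) = 1; s = -31, t = 52 (check: 317·(-31) + 189·52 = 1).


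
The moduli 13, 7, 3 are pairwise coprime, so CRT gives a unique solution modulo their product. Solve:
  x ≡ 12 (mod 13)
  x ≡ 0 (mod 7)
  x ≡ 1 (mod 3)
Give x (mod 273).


Moduli 13, 7, 3 are pairwise coprime; by CRT there is a unique solution modulo M = 13 · 7 · 3 = 273.
Solve pairwise, accumulating the modulus:
  Start with x ≡ 12 (mod 13).
  Combine with x ≡ 0 (mod 7): since gcd(13, 7) = 1, we get a unique residue mod 91.
    Write x = 12 + 13·t and substitute into x ≡ 0 (mod 7): 13·t ≡ 0 − 12 = -12 (mod 7).
    Reduce coefficients mod 7: 6·t ≡ 2 (mod 7).
    The inverse of 6 mod 7 is 6 (since 6·6 = 36 = 5·7 + 1), so t ≡ 6·2 = 12 ≡ 5 (mod 7).
    Then x = 12 + 13·5 = 77, valid modulo lcm(13, 7) = 91: x ≡ 77 (mod 91).
  Combine with x ≡ 1 (mod 3): since gcd(91, 3) = 1, we get a unique residue mod 273.
    Write x = 77 + 91·t and substitute into x ≡ 1 (mod 3): 91·t ≡ 1 − 77 = -76 (mod 3).
    Reduce coefficients mod 3: 1·t ≡ 2 (mod 3).
    So t ≡ 2 (mod 3).
    Then x = 77 + 91·2 = 259, valid modulo lcm(91, 3) = 273: x ≡ 259 (mod 273).
Verify: 259 mod 13 = 12 ✓, 259 mod 7 = 0 ✓, 259 mod 3 = 1 ✓.

x ≡ 259 (mod 273).


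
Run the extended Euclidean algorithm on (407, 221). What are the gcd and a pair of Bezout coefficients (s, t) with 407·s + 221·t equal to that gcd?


Euclidean algorithm on (407, 221) — divide until remainder is 0:
  407 = 1 · 221 + 186
  221 = 1 · 186 + 35
  186 = 5 · 35 + 11
  35 = 3 · 11 + 2
  11 = 5 · 2 + 1
  2 = 2 · 1 + 0
gcd(407, 221) = 1.
Track Bezout coefficients alongside the remainders: start with r₀ = 407 = a·1 + b·0 (s = 1, t = 0) and r₁ = 221 = a·0 + b·1 (s = 0, t = 1); each new remainder r_{k+1} = r_{k-1} − q_k·r_k inherits s_{k+1} = s_{k-1} − q_k·s_k, t_{k+1} = t_{k-1} − q_k·t_k, so r_k = a·s_k + b·t_k at every step:
  q = 1: r = 186, s = 1 − 1·0 = 1, t = 0 − 1·1 = -1  (check: 407·1 + 221·(-1) = 186)
  q = 1: r = 35, s = 0 − 1·1 = -1, t = 1 − 1·(-1) = 2  (check: 407·(-1) + 221·2 = 35)
  q = 5: r = 11, s = 1 − 5·(-1) = 6, t = -1 − 5·2 = -11  (check: 407·6 + 221·(-11) = 11)
  q = 3: r = 2, s = -1 − 3·6 = -19, t = 2 − 3·(-11) = 35  (check: 407·(-19) + 221·35 = 2)
  q = 5: r = 1, s = 6 − 5·(-19) = 101, t = -11 − 5·35 = -186  (check: 407·101 + 221·(-186) = 1)
The row with r = 1 (the gcd) gives the Bezout coefficients s = 101, t = -186.
Result: 407 · (101) + 221 · (-186) = 1.

gcd(407, 221) = 1; s = 101, t = -186 (check: 407·101 + 221·(-186) = 1).


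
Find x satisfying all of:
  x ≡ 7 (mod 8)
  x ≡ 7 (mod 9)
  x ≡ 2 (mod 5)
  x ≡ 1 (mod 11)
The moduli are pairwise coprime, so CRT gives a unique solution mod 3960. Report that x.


Product of moduli M = 8 · 9 · 5 · 11 = 3960.
Merge one congruence at a time:
  Start: x ≡ 7 (mod 8).
  Combine with x ≡ 7 (mod 9); new modulus lcm = 72.
    Write x = 7 + 8·t and substitute into x ≡ 7 (mod 9): 8·t ≡ 7 − 7 = 0 (mod 9).
    The inverse of 8 mod 9 is 8 (since 8·8 = 64 = 7·9 + 1), so t ≡ 8·0 = 0 ≡ 0 (mod 9).
    Then x = 7 + 8·0 = 7, valid modulo lcm(8, 9) = 72: x ≡ 7 (mod 72).
  Combine with x ≡ 2 (mod 5); new modulus lcm = 360.
    Write x = 7 + 72·t and substitute into x ≡ 2 (mod 5): 72·t ≡ 2 − 7 = -5 (mod 5).
    Reduce coefficients mod 5: 2·t ≡ 0 (mod 5).
    The inverse of 2 mod 5 is 3 (since 2·3 = 6 = 1·5 + 1), so t ≡ 3·0 = 0 ≡ 0 (mod 5).
    Then x = 7 + 72·0 = 7, valid modulo lcm(72, 5) = 360: x ≡ 7 (mod 360).
  Combine with x ≡ 1 (mod 11); new modulus lcm = 3960.
    Write x = 7 + 360·t and substitute into x ≡ 1 (mod 11): 360·t ≡ 1 − 7 = -6 (mod 11).
    Reduce coefficients mod 11: 8·t ≡ 5 (mod 11).
    The inverse of 8 mod 11 is 7 (since 8·7 = 56 = 5·11 + 1), so t ≡ 7·5 = 35 ≡ 2 (mod 11).
    Then x = 7 + 360·2 = 727, valid modulo lcm(360, 11) = 3960: x ≡ 727 (mod 3960).
Verify against each original: 727 mod 8 = 7, 727 mod 9 = 7, 727 mod 5 = 2, 727 mod 11 = 1.

x ≡ 727 (mod 3960).


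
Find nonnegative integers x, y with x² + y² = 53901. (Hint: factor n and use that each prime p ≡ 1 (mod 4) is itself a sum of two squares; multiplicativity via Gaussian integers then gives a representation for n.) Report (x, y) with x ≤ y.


Step 1: Factor n = 53901 = 3^2 · 53 · 113.
Step 2: Check the mod-4 condition on each prime factor: 3 ≡ 3 (mod 4), exponent 2 (must be even); 53 ≡ 1 (mod 4), exponent 1; 113 ≡ 1 (mod 4), exponent 1.
All primes ≡ 3 (mod 4) appear to even exponent (or don't appear), so by the two-squares theorem n IS expressible as a sum of two squares.
Step 3: Build a representation. Group n = k² · m with k = 3 and m = 53 · 113 = 5989 (a product of primes ≡ 1 (mod 4)); a representation of m scales to one of n via (k·x)² + (k·y)² = k²(x² + y²). Each prime p ≡ 1 (mod 4) is itself a sum of two squares; find a² by testing p − a² for a perfect square:
  53: 53 − 1² = 52, 53 − 2² = 49 = 7² ⇒ 53 = 2² + 7².
  113: 113 − 1² = 112, 113 − 2² = 109, 113 − 3² = 104, 113 − 4² = 97, 113 − 5² = 88, 113 − 6² = 77, 113 − 7² = 64 = 8² ⇒ 113 = 7² + 8².
  Combine using the Brahmagupta–Fibonacci identity (a² + b²)(c² + d²) = (ac − bd)² + (ad + bc)² = (ac + bd)² + (ad − bc)²:
  53 · 113 = 5989: from (2² + 7²)(7² + 8²), take (2·7 − 7·8, 2·8 + 7·7) = (14 − 56, 16 + 49) = (-42, 65); dropping signs (only squares matter) gives (42, 65); check 42² + 65² = 1764 + 4225 = 5989 ✓.
  Scale by k = 3: (3·42, 3·65) = (126, 195).
Step 4: Order so x ≤ y and verify: 126² + 195² = 15876 + 38025 = 53901 = n. ✓

n = 53901 = 126² + 195² (one valid representation with x ≤ y).


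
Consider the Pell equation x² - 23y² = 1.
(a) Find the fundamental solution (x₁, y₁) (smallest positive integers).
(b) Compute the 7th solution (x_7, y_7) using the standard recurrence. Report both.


Step 1: Find the fundamental solution (x₁, y₁) of x² - 23y² = 1.
  Expand √23 as a continued fraction. a₀ = ⌊√23⌋ = 4; iterate m_{k+1} = d_k·a_k − m_k, d_{k+1} = (23 − m_{k+1}²)/d_k, a_{k+1} = ⌊(a₀ + m_{k+1})/d_{k+1}⌋ (starting m₀ = 0, d₀ = 1), with convergents p_k = a_k·p_{k-1} + p_{k-2}, q_k = a_k·q_{k-1} + q_{k-2} (p₋₁ = 1, q₋₁ = 0):
  k = 0: a₀ = 4; p₀/q₀ = 4/1; p₀² − 23·q₀² = 16 − 23 = -7.
  k = 1: m = 4, d = 7, a = ⌊(4 + 4)/7⌋ = 1; p/q = (1·4 + 1)/(1·1 + 0) = 5/1; p² − 23·q² = 25 − 23 = 2.
  k = 2: m = 3, d = 2, a = ⌊(4 + 3)/2⌋ = 3; p/q = (3·5 + 4)/(3·1 + 1) = 19/4; p² − 23·q² = 361 − 368 = -7.
  k = 3: m = 3, d = 7, a = ⌊(4 + 3)/7⌋ = 1; p/q = (1·19 + 5)/(1·4 + 1) = 24/5; p² − 23·q² = 576 − 575 = 1.
  The first convergent with p² − 23·q² = 1 gives the fundamental solution (x₁, y₁) = (24, 5).
Step 2: Apply the recurrence (x_{n+1}, y_{n+1}) = (x₁x_n + 23y₁y_n, x₁y_n + y₁x_n) repeatedly.
  From (x_1, y_1) = (24, 5): x_2 = 24·24 + 23·5·5 = 1151; y_2 = 24·5 + 5·24 = 240.
  From (x_2, y_2) = (1151, 240): x_3 = 24·1151 + 23·5·240 = 55224; y_3 = 24·240 + 5·1151 = 11515.
  From (x_3, y_3) = (55224, 11515): x_4 = 24·55224 + 23·5·11515 = 2649601; y_4 = 24·11515 + 5·55224 = 552480.
  From (x_4, y_4) = (2649601, 552480): x_5 = 24·2649601 + 23·5·552480 = 127125624; y_5 = 24·552480 + 5·2649601 = 26507525.
  From (x_5, y_5) = (127125624, 26507525): x_6 = 24·127125624 + 23·5·26507525 = 6099380351; y_6 = 24·26507525 + 5·127125624 = 1271808720.
  From (x_6, y_6) = (6099380351, 1271808720): x_7 = 24·6099380351 + 23·5·1271808720 = 292643131224; y_7 = 24·1271808720 + 5·6099380351 = 61020311035.
Step 3: Verify x_7² - 23·y_7² = 85640002252587283738176 - 85640002252587283738175 = 1 (should be 1). ✓

(x_1, y_1) = (24, 5); (x_7, y_7) = (292643131224, 61020311035).


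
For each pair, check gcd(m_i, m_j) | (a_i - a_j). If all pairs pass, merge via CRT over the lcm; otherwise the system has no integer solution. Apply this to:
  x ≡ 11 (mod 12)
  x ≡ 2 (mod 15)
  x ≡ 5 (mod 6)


Moduli 12, 15, 6 are not pairwise coprime, so CRT works modulo lcm(m_i) when all pairwise compatibility conditions hold.
Pairwise compatibility: gcd(m_i, m_j) must divide a_i - a_j for every pair.
Merge one congruence at a time:
  Start: x ≡ 11 (mod 12).
  Combine with x ≡ 2 (mod 15): gcd(12, 15) = 3; 2 - 11 = -9, which IS divisible by 3, so compatible.
    Write x = 11 + 12·t and substitute into x ≡ 2 (mod 15): 12·t ≡ 2 − 11 = -9 (mod 15).
    Divide the congruence (and modulus) by g = 3: 4·t ≡ -3 (mod 5).
    Reduce coefficients mod 5: 4·t ≡ 2 (mod 5).
    The inverse of 4 mod 5 is 4 (since 4·4 = 16 = 3·5 + 1), so t ≡ 4·2 = 8 ≡ 3 (mod 5).
    Then x = 11 + 12·3 = 47, valid modulo lcm(12, 15) = 60: x ≡ 47 (mod 60).
  Combine with x ≡ 5 (mod 6): gcd(60, 6) = 6; 5 - 47 = -42, which IS divisible by 6, so compatible.
    Write x = 47 + 60·t and substitute into x ≡ 5 (mod 6): 60·t ≡ 5 − 47 = -42 (mod 6).
    Divide the congruence (and modulus) by g = 6: 10·t ≡ -7 (mod 1).
    Modulo 1 every t works; take t = 0.
    Then x = 47 + 60·0 = 47, valid modulo lcm(60, 6) = 60: x ≡ 47 (mod 60).
Verify: 47 mod 12 = 11, 47 mod 15 = 2, 47 mod 6 = 5.

x ≡ 47 (mod 60).


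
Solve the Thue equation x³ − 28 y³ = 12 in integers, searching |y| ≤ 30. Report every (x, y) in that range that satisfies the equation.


The equation is x³ - 28y³ = 12. For fixed y, x³ = 28·y³ + 12, so a solution requires the RHS to be a perfect cube.
Strategy: iterate y from -30 to 30, compute RHS = 28·y³ + 12, and check whether it is a (positive or negative) perfect cube.
Check small values of y:
  y = 0: RHS = 12 is not a perfect cube.
  y = 1: RHS = 40 is not a perfect cube.
  y = -1: RHS = -16 is not a perfect cube.
  y = 2: RHS = 236 is not a perfect cube.
  y = -2: RHS = -212 is not a perfect cube.
  y = 3: RHS = 768 is not a perfect cube.
  y = -3: RHS = -744 is not a perfect cube.
Continuing the search up to |y| = 30 finds no solutions either.
No (x, y) in the scanned range satisfies the equation.

No integer solutions with |y| ≤ 30.


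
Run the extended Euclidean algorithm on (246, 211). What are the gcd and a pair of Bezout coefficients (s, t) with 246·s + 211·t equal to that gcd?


Euclidean algorithm on (246, 211) — divide until remainder is 0:
  246 = 1 · 211 + 35
  211 = 6 · 35 + 1
  35 = 35 · 1 + 0
gcd(246, 211) = 1.
Track Bezout coefficients alongside the remainders: start with r₀ = 246 = a·1 + b·0 (s = 1, t = 0) and r₁ = 211 = a·0 + b·1 (s = 0, t = 1); each new remainder r_{k+1} = r_{k-1} − q_k·r_k inherits s_{k+1} = s_{k-1} − q_k·s_k, t_{k+1} = t_{k-1} − q_k·t_k, so r_k = a·s_k + b·t_k at every step:
  q = 1: r = 35, s = 1 − 1·0 = 1, t = 0 − 1·1 = -1  (check: 246·1 + 211·(-1) = 35)
  q = 6: r = 1, s = 0 − 6·1 = -6, t = 1 − 6·(-1) = 7  (check: 246·(-6) + 211·7 = 1)
The row with r = 1 (the gcd) gives the Bezout coefficients s = -6, t = 7.
Result: 246 · (-6) + 211 · (7) = 1.

gcd(246, 211) = 1; s = -6, t = 7 (check: 246·(-6) + 211·7 = 1).


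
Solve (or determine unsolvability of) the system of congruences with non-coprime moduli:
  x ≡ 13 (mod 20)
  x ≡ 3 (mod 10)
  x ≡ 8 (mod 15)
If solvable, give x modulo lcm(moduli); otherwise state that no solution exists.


Moduli 20, 10, 15 are not pairwise coprime, so CRT works modulo lcm(m_i) when all pairwise compatibility conditions hold.
Pairwise compatibility: gcd(m_i, m_j) must divide a_i - a_j for every pair.
Merge one congruence at a time:
  Start: x ≡ 13 (mod 20).
  Combine with x ≡ 3 (mod 10): gcd(20, 10) = 10; 3 - 13 = -10, which IS divisible by 10, so compatible.
    Write x = 13 + 20·t and substitute into x ≡ 3 (mod 10): 20·t ≡ 3 − 13 = -10 (mod 10).
    Divide the congruence (and modulus) by g = 10: 2·t ≡ -1 (mod 1).
    Modulo 1 every t works; take t = 0.
    Then x = 13 + 20·0 = 13, valid modulo lcm(20, 10) = 20: x ≡ 13 (mod 20).
  Combine with x ≡ 8 (mod 15): gcd(20, 15) = 5; 8 - 13 = -5, which IS divisible by 5, so compatible.
    Write x = 13 + 20·t and substitute into x ≡ 8 (mod 15): 20·t ≡ 8 − 13 = -5 (mod 15).
    Divide the congruence (and modulus) by g = 5: 4·t ≡ -1 (mod 3).
    Reduce coefficients mod 3: 1·t ≡ 2 (mod 3).
    So t ≡ 2 (mod 3).
    Then x = 13 + 20·2 = 53, valid modulo lcm(20, 15) = 60: x ≡ 53 (mod 60).
Verify: 53 mod 20 = 13, 53 mod 10 = 3, 53 mod 15 = 8.

x ≡ 53 (mod 60).


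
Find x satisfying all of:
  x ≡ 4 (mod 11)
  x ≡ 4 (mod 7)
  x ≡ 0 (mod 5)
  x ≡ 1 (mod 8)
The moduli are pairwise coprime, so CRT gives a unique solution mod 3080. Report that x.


Product of moduli M = 11 · 7 · 5 · 8 = 3080.
Merge one congruence at a time:
  Start: x ≡ 4 (mod 11).
  Combine with x ≡ 4 (mod 7); new modulus lcm = 77.
    Write x = 4 + 11·t and substitute into x ≡ 4 (mod 7): 11·t ≡ 4 − 4 = 0 (mod 7).
    Reduce coefficients mod 7: 4·t ≡ 0 (mod 7).
    The inverse of 4 mod 7 is 2 (since 4·2 = 8 = 1·7 + 1), so t ≡ 2·0 = 0 ≡ 0 (mod 7).
    Then x = 4 + 11·0 = 4, valid modulo lcm(11, 7) = 77: x ≡ 4 (mod 77).
  Combine with x ≡ 0 (mod 5); new modulus lcm = 385.
    Write x = 4 + 77·t and substitute into x ≡ 0 (mod 5): 77·t ≡ 0 − 4 = -4 (mod 5).
    Reduce coefficients mod 5: 2·t ≡ 1 (mod 5).
    The inverse of 2 mod 5 is 3 (since 2·3 = 6 = 1·5 + 1), so t ≡ 3·1 = 3 ≡ 3 (mod 5).
    Then x = 4 + 77·3 = 235, valid modulo lcm(77, 5) = 385: x ≡ 235 (mod 385).
  Combine with x ≡ 1 (mod 8); new modulus lcm = 3080.
    Write x = 235 + 385·t and substitute into x ≡ 1 (mod 8): 385·t ≡ 1 − 235 = -234 (mod 8).
    Reduce coefficients mod 8: 1·t ≡ 6 (mod 8).
    So t ≡ 6 (mod 8).
    Then x = 235 + 385·6 = 2545, valid modulo lcm(385, 8) = 3080: x ≡ 2545 (mod 3080).
Verify against each original: 2545 mod 11 = 4, 2545 mod 7 = 4, 2545 mod 5 = 0, 2545 mod 8 = 1.

x ≡ 2545 (mod 3080).


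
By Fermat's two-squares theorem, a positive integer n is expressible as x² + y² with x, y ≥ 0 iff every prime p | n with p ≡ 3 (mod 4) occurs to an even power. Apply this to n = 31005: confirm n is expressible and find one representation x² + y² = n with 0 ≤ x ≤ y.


Step 1: Factor n = 31005 = 3^2 · 5 · 13 · 53.
Step 2: Check the mod-4 condition on each prime factor: 3 ≡ 3 (mod 4), exponent 2 (must be even); 5 ≡ 1 (mod 4), exponent 1; 13 ≡ 1 (mod 4), exponent 1; 53 ≡ 1 (mod 4), exponent 1.
All primes ≡ 3 (mod 4) appear to even exponent (or don't appear), so by the two-squares theorem n IS expressible as a sum of two squares.
Step 3: Build a representation. Group n = k² · m with k = 3 and m = 5 · 13 · 53 = 3445 (a product of primes ≡ 1 (mod 4)); a representation of m scales to one of n via (k·x)² + (k·y)² = k²(x² + y²). Each prime p ≡ 1 (mod 4) is itself a sum of two squares; find a² by testing p − a² for a perfect square:
  5: 5 − 1² = 4 = 2² ⇒ 5 = 1² + 2².
  13: 13 − 1² = 12, 13 − 2² = 9 = 3² ⇒ 13 = 2² + 3².
  53: 53 − 1² = 52, 53 − 2² = 49 = 7² ⇒ 53 = 2² + 7².
  Combine using the Brahmagupta–Fibonacci identity (a² + b²)(c² + d²) = (ac − bd)² + (ad + bc)² = (ac + bd)² + (ad − bc)²:
  5 · 13 = 65: from (1² + 2²)(2² + 3²), take (1·2 − 2·3, 1·3 + 2·2) = (2 − 6, 3 + 4) = (-4, 7); dropping signs (only squares matter) gives (4, 7); check 4² + 7² = 16 + 49 = 65 ✓.
  65 · 53 = 3445: from (4² + 7²)(2² + 7²), take (4·2 − 7·7, 4·7 + 7·2) = (8 − 49, 28 + 14) = (-41, 42); dropping signs (only squares matter) gives (41, 42); check 41² + 42² = 1681 + 1764 = 3445 ✓.
  Scale by k = 3: (3·41, 3·42) = (123, 126).
Step 4: Order so x ≤ y and verify: 123² + 126² = 15129 + 15876 = 31005 = n. ✓

n = 31005 = 123² + 126² (one valid representation with x ≤ y).


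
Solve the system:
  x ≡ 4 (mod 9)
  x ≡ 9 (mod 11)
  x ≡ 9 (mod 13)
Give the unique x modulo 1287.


Moduli 9, 11, 13 are pairwise coprime; by CRT there is a unique solution modulo M = 9 · 11 · 13 = 1287.
Solve pairwise, accumulating the modulus:
  Start with x ≡ 4 (mod 9).
  Combine with x ≡ 9 (mod 11): since gcd(9, 11) = 1, we get a unique residue mod 99.
    Write x = 4 + 9·t and substitute into x ≡ 9 (mod 11): 9·t ≡ 9 − 4 = 5 (mod 11).
    The inverse of 9 mod 11 is 5 (since 9·5 = 45 = 4·11 + 1), so t ≡ 5·5 = 25 ≡ 3 (mod 11).
    Then x = 4 + 9·3 = 31, valid modulo lcm(9, 11) = 99: x ≡ 31 (mod 99).
  Combine with x ≡ 9 (mod 13): since gcd(99, 13) = 1, we get a unique residue mod 1287.
    Write x = 31 + 99·t and substitute into x ≡ 9 (mod 13): 99·t ≡ 9 − 31 = -22 (mod 13).
    Reduce coefficients mod 13: 8·t ≡ 4 (mod 13).
    The inverse of 8 mod 13 is 5 (since 8·5 = 40 = 3·13 + 1), so t ≡ 5·4 = 20 ≡ 7 (mod 13).
    Then x = 31 + 99·7 = 724, valid modulo lcm(99, 13) = 1287: x ≡ 724 (mod 1287).
Verify: 724 mod 9 = 4 ✓, 724 mod 11 = 9 ✓, 724 mod 13 = 9 ✓.

x ≡ 724 (mod 1287).


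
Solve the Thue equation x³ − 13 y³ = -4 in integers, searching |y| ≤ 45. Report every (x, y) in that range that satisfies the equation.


The equation is x³ - 13y³ = -4. For fixed y, x³ = 13·y³ − 4, so a solution requires the RHS to be a perfect cube.
Strategy: iterate y from -45 to 45, compute RHS = 13·y³ − 4, and check whether it is a (positive or negative) perfect cube.
Check small values of y:
  y = 0: RHS = -4 is not a perfect cube.
  y = 1: RHS = 9 is not a perfect cube.
  y = -1: RHS = -17 is not a perfect cube.
  y = 2: RHS = 100 is not a perfect cube.
  y = -2: RHS = -108 is not a perfect cube.
  y = 3: RHS = 347 is not a perfect cube.
  y = -3: RHS = -355 is not a perfect cube.
Continuing the search up to |y| = 45 finds no solutions either.
No (x, y) in the scanned range satisfies the equation.

No integer solutions with |y| ≤ 45.


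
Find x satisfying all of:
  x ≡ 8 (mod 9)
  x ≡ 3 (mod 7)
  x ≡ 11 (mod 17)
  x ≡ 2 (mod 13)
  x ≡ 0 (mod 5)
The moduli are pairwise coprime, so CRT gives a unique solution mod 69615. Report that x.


Product of moduli M = 9 · 7 · 17 · 13 · 5 = 69615.
Merge one congruence at a time:
  Start: x ≡ 8 (mod 9).
  Combine with x ≡ 3 (mod 7); new modulus lcm = 63.
    Write x = 8 + 9·t and substitute into x ≡ 3 (mod 7): 9·t ≡ 3 − 8 = -5 (mod 7).
    Reduce coefficients mod 7: 2·t ≡ 2 (mod 7).
    The inverse of 2 mod 7 is 4 (since 2·4 = 8 = 1·7 + 1), so t ≡ 4·2 = 8 ≡ 1 (mod 7).
    Then x = 8 + 9·1 = 17, valid modulo lcm(9, 7) = 63: x ≡ 17 (mod 63).
  Combine with x ≡ 11 (mod 17); new modulus lcm = 1071.
    Write x = 17 + 63·t and substitute into x ≡ 11 (mod 17): 63·t ≡ 11 − 17 = -6 (mod 17).
    Reduce coefficients mod 17: 12·t ≡ 11 (mod 17).
    The inverse of 12 mod 17 is 10 (since 12·10 = 120 = 7·17 + 1), so t ≡ 10·11 = 110 ≡ 8 (mod 17).
    Then x = 17 + 63·8 = 521, valid modulo lcm(63, 17) = 1071: x ≡ 521 (mod 1071).
  Combine with x ≡ 2 (mod 13); new modulus lcm = 13923.
    Write x = 521 + 1071·t and substitute into x ≡ 2 (mod 13): 1071·t ≡ 2 − 521 = -519 (mod 13).
    Reduce coefficients mod 13: 5·t ≡ 1 (mod 13).
    The inverse of 5 mod 13 is 8 (since 5·8 = 40 = 3·13 + 1), so t ≡ 8·1 = 8 ≡ 8 (mod 13).
    Then x = 521 + 1071·8 = 9089, valid modulo lcm(1071, 13) = 13923: x ≡ 9089 (mod 13923).
  Combine with x ≡ 0 (mod 5); new modulus lcm = 69615.
    Write x = 9089 + 13923·t and substitute into x ≡ 0 (mod 5): 13923·t ≡ 0 − 9089 = -9089 (mod 5).
    Reduce coefficients mod 5: 3·t ≡ 1 (mod 5).
    The inverse of 3 mod 5 is 2 (since 3·2 = 6 = 1·5 + 1), so t ≡ 2·1 = 2 ≡ 2 (mod 5).
    Then x = 9089 + 13923·2 = 36935, valid modulo lcm(13923, 5) = 69615: x ≡ 36935 (mod 69615).
Verify against each original: 36935 mod 9 = 8, 36935 mod 7 = 3, 36935 mod 17 = 11, 36935 mod 13 = 2, 36935 mod 5 = 0.

x ≡ 36935 (mod 69615).


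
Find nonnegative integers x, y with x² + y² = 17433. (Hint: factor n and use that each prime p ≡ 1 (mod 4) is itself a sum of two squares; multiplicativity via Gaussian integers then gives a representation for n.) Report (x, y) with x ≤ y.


Step 1: Factor n = 17433 = 3^2 · 13 · 149.
Step 2: Check the mod-4 condition on each prime factor: 3 ≡ 3 (mod 4), exponent 2 (must be even); 13 ≡ 1 (mod 4), exponent 1; 149 ≡ 1 (mod 4), exponent 1.
All primes ≡ 3 (mod 4) appear to even exponent (or don't appear), so by the two-squares theorem n IS expressible as a sum of two squares.
Step 3: Build a representation. Group n = k² · m with k = 3 and m = 13 · 149 = 1937 (a product of primes ≡ 1 (mod 4)); a representation of m scales to one of n via (k·x)² + (k·y)² = k²(x² + y²). Each prime p ≡ 1 (mod 4) is itself a sum of two squares; find a² by testing p − a² for a perfect square:
  13: 13 − 1² = 12, 13 − 2² = 9 = 3² ⇒ 13 = 2² + 3².
  149: 149 − 1² = 148, 149 − 2² = 145, 149 − 3² = 140, 149 − 4² = 133, 149 − 5² = 124, 149 − 6² = 113, 149 − 7² = 100 = 10² ⇒ 149 = 7² + 10².
  Combine using the Brahmagupta–Fibonacci identity (a² + b²)(c² + d²) = (ac − bd)² + (ad + bc)² = (ac + bd)² + (ad − bc)²:
  13 · 149 = 1937: from (2² + 3²)(7² + 10²), take (2·7 − 3·10, 2·10 + 3·7) = (14 − 30, 20 + 21) = (-16, 41); dropping signs (only squares matter) gives (16, 41); check 16² + 41² = 256 + 1681 = 1937 ✓.
  Scale by k = 3: (3·16, 3·41) = (48, 123).
Step 4: Order so x ≤ y and verify: 48² + 123² = 2304 + 15129 = 17433 = n. ✓

n = 17433 = 48² + 123² (one valid representation with x ≤ y).
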